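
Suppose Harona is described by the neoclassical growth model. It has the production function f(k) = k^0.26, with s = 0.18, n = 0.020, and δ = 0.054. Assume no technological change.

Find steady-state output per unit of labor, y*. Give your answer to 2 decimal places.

y* = 1.37

In steady state, investment equals break-even investment: s·k^α = (n + δ)·k.
Rearranging, k^(1−α) = s / (n + δ).
k^0.74 = 0.18 / (0.020 + 0.054) = 0.18 / 0.074 = 2.4324
k* = 2.4324^(1/0.74) ≈ 3.3241
y* = (k*)^α = 3.3241^0.26 ≈ 1.3666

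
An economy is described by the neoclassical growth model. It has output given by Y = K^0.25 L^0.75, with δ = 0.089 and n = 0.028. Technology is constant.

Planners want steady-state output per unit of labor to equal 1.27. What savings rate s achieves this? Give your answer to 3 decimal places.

s ≈ 0.240

Steady state requires s·f(k) = (n + δ)·k, i.e. s·k^α = (n + δ)·k.
Since y* = [s/(n + δ)]^(α/(1−α)), we have s/(n + δ) = (y*)^((1−α)/α) = 1.27^3 = 2.0484.
Therefore s = 2.0484 × (n + δ) = 2.0484 × 0.117 = 0.2397.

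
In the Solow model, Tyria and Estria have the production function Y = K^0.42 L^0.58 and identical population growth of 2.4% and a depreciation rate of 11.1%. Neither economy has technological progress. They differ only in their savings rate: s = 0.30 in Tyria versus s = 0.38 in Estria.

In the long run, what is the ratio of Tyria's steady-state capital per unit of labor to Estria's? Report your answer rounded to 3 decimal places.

k*_T / k*_E ≈ 0.665

Steady-state k* = [s/(n + δ)]^(1/(1−α)), so the ratio is [ (s_T/(n + δ)_T) / (s_E/(n + δ)_E) ]^1.7241.
s_T/(n + δ)_T = 0.30/0.135 = 2.2222; s_E/(n + δ)_E = 0.38/0.135 = 2.8148.
Ratio = (2.2222/2.8148)^1.7241 = 0.7895^1.7241 ≈ 0.6653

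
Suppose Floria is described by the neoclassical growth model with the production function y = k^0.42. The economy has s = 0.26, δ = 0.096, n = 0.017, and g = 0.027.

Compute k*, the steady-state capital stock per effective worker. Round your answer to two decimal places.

k* ≈ 2.91

In steady state, investment equals break-even investment: s·k^α = (n + g + δ)·k.
Rearranging, k^(1−α) = s / (n + g + δ).
k^0.58 = 0.26 / (0.017 + 0.027 + 0.096) = 0.26 / 0.140 = 1.8571
k* = 1.8571^(1/0.58) ≈ 2.9074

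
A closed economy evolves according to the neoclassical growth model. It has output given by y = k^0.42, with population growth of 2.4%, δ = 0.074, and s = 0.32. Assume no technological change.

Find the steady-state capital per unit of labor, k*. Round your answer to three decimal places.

k* = 7.693

In steady state, investment equals break-even investment: s·k^α = (n + δ)·k.
Rearranging, k^(1−α) = s / (n + δ).
k^0.58 = 0.32 / (0.024 + 0.074) = 0.32 / 0.098 = 3.2653
k* = 3.2653^(1/0.58) ≈ 7.6926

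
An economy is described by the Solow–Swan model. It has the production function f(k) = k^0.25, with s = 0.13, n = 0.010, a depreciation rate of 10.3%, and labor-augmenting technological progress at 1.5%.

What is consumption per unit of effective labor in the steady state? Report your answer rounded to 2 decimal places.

At the steady state, Δk = 0, so s·k^α = (n + g + δ)·k.
Rearranging, k^(1−α) = s / (n + g + δ).
k^0.75 = 0.13 / (0.010 + 0.015 + 0.103) = 0.13 / 0.128 = 1.0156
k* = 1.0156^(1/0.75) ≈ 1.0209
y* = (k*)^α = 1.0209^0.25 ≈ 1.0052
c* = (1 − s)·y* = (1 − 0.13) × 1.0052 ≈ 0.8745

c* ≈ 0.87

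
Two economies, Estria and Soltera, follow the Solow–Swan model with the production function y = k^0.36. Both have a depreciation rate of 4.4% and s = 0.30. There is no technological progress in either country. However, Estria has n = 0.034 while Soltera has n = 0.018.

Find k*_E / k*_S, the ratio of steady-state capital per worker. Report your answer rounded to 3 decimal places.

k*_E / k*_S ≈ 0.699

Steady-state k* = [s/(n + δ)]^(1/(1−α)), so the ratio is [ (s_E/(n + δ)_E) / (s_S/(n + δ)_S) ]^1.5625.
s_E/(n + δ)_E = 0.30/0.078 = 3.8462; s_S/(n + δ)_S = 0.30/0.062 = 4.8387.
Ratio = (3.8462/4.8387)^1.5625 = 0.7949^1.5625 ≈ 0.6986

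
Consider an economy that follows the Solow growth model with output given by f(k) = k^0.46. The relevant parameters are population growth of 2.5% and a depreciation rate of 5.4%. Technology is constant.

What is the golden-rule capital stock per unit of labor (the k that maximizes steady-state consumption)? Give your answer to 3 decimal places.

The golden rule sets f'(k) = n + δ, i.e. α·k^(α−1) = n + δ.
So k^(1−α) = α / (n + δ) = 0.46 / 0.079 = 5.8228.
k_gold = 5.8228^(1/0.54) ≈ 26.1163

k_gold ≈ 26.116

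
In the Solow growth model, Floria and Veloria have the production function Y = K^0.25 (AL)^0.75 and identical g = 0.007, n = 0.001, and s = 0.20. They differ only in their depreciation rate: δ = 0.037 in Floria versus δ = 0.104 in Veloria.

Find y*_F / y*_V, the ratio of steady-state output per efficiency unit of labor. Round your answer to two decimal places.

ratio ≈ 1.36

Steady-state y* = [s/(n + g + δ)]^(α/(1−α)), so the ratio is [ (s_F/(n + g + δ)_F) / (s_V/(n + g + δ)_V) ]^0.3333.
s_F/(n + g + δ)_F = 0.20/0.045 = 4.4444; s_V/(n + g + δ)_V = 0.20/0.112 = 1.7857.
Ratio = (4.4444/1.7857)^0.3333 = 2.4889^0.3333 ≈ 1.3552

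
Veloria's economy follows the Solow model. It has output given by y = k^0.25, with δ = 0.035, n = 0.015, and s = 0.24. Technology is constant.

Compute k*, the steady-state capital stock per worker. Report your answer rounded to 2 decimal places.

In steady state, investment equals break-even investment: s·k^α = (n + δ)·k.
Dividing both sides by k: k^(1−α) = s / (n + δ).
k^0.75 = 0.24 / (0.015 + 0.035) = 0.24 / 0.050 = 4.8000
k* = 4.8000^(1/0.75) ≈ 8.0970

k* = 8.10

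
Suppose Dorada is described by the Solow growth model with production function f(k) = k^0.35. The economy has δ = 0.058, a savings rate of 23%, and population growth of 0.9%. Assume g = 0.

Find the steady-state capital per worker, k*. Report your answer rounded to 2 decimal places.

k* = 6.67

At the steady state, Δk = 0, so s·k^α = (n + δ)·k.
Dividing both sides by k: k^(1−α) = s / (n + δ).
k^0.65 = 0.23 / (0.009 + 0.058) = 0.23 / 0.067 = 3.4328
k* = 3.4328^(1/0.65) ≈ 6.6692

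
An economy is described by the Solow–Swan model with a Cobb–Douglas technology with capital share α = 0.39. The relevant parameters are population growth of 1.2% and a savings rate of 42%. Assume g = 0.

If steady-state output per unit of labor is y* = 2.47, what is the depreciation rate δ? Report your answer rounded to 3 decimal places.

δ ≈ 0.090

Steady state requires s·f(k) = (n + δ)·k, i.e. s·k^α = (n + δ)·k.
Since y* = [s/(n + δ)]^(α/(1−α)), we have s/(n + δ) = (y*)^((1−α)/α) = 2.47^1.5641 = 4.1136.
Therefore n + δ = s / 4.1136 = 0.42 / 4.1136 = 0.1021, so δ = 0.1021 − 0.012 = 0.0901.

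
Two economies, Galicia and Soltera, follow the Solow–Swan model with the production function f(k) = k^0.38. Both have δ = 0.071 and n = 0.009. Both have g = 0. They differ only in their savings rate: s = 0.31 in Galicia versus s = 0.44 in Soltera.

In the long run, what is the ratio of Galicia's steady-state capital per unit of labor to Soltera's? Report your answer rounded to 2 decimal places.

k*_G / k*_S ≈ 0.57

Steady-state k* = [s/(n + δ)]^(1/(1−α)), so the ratio is [ (s_G/(n + δ)_G) / (s_S/(n + δ)_S) ]^1.6129.
s_G/(n + δ)_G = 0.31/0.080 = 3.8750; s_S/(n + δ)_S = 0.44/0.080 = 5.5000.
Ratio = (3.8750/5.5000)^1.6129 = 0.7045^1.6129 ≈ 0.5684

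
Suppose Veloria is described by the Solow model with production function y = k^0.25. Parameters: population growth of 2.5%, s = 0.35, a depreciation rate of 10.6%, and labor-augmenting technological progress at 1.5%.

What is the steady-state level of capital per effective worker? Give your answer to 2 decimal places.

Steady state requires s·f(k) = (n + g + δ)·k, i.e. s·k^α = (n + g + δ)·k.
Dividing both sides by k: k^(1−α) = s / (n + g + δ).
k^0.75 = 0.35 / (0.025 + 0.015 + 0.106) = 0.35 / 0.146 = 2.3973
k* = 2.3973^(1/0.75) ≈ 3.2085

k* ≈ 3.21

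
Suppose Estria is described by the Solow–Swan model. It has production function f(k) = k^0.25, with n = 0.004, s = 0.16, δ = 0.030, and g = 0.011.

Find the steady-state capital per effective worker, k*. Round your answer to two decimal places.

k* = 5.43

Steady state requires s·f(k) = (n + g + δ)·k, i.e. s·k^α = (n + g + δ)·k.
Dividing both sides by k: k^(1−α) = s / (n + g + δ).
k^0.75 = 0.16 / (0.004 + 0.011 + 0.030) = 0.16 / 0.045 = 3.5556
k* = 3.5556^(1/0.75) ≈ 5.4269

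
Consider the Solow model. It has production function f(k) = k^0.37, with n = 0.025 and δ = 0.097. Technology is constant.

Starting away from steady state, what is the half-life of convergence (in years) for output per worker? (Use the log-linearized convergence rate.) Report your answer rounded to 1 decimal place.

t_½ ≈ 9.0 years

Near the steady state the convergence rate is λ = (1 − α)(n + δ).
λ = (1 − 0.37) × 0.122 = 0.63 × 0.122 = 0.07686
Half-life = ln 2 / λ = 0.6931 / 0.07686 ≈ 9.02 years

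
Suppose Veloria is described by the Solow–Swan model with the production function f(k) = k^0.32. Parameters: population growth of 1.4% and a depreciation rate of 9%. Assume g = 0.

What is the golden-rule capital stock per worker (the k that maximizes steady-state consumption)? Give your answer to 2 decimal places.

k_gold ≈ 5.22

The golden rule sets f'(k) = n + δ, i.e. α·k^(α−1) = n + δ.
So k^(1−α) = α / (n + δ) = 0.32 / 0.104 = 3.0769.
k_gold = 3.0769^(1/0.68) ≈ 5.2217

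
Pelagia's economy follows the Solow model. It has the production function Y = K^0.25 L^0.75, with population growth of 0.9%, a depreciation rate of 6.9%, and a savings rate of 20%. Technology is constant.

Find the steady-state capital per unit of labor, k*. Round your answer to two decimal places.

k* = 3.51

At the steady state, Δk = 0, so s·k^α = (n + δ)·k.
Rearranging, k^(1−α) = s / (n + δ).
k^0.75 = 0.20 / (0.009 + 0.069) = 0.20 / 0.078 = 2.5641
k* = 2.5641^(1/0.75) ≈ 3.5095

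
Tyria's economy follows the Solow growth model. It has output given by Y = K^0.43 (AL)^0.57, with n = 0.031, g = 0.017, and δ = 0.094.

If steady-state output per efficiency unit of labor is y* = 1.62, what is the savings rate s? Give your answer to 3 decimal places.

s ≈ 0.269

Steady state requires s·f(k) = (n + g + δ)·k, i.e. s·k^α = (n + g + δ)·k.
Since y* = [s/(n + g + δ)]^(α/(1−α)), we have s/(n + g + δ) = (y*)^((1−α)/α) = 1.62^1.3256 = 1.8955.
Therefore s = 1.8955 × (n + g + δ) = 1.8955 × 0.142 = 0.2692.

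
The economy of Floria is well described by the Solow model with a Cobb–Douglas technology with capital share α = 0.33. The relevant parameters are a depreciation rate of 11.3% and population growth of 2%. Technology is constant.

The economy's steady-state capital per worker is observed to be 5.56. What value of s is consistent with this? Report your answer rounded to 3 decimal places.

Steady state requires s·f(k) = (n + δ)·k, i.e. s·k^α = (n + δ)·k.
So s / (n + δ) = (k*)^(1−α) = 5.56^0.67 = 3.1565.
Therefore s = 3.1565 × (n + δ) = 3.1565 × 0.133 = 0.4198.

s ≈ 0.420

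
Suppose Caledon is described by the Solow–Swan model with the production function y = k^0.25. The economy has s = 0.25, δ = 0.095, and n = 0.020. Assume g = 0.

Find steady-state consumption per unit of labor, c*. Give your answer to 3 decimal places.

In steady state, investment equals break-even investment: s·k^α = (n + δ)·k.
Dividing both sides by k: k^(1−α) = s / (n + δ).
k^0.75 = 0.25 / (0.020 + 0.095) = 0.25 / 0.115 = 2.1739
k* = 2.1739^(1/0.75) ≈ 2.8161
y* = (k*)^α = 2.8161^0.25 ≈ 1.2954
c* = (1 − s)·y* = (1 − 0.25) × 1.2954 ≈ 0.9716

c* = 0.972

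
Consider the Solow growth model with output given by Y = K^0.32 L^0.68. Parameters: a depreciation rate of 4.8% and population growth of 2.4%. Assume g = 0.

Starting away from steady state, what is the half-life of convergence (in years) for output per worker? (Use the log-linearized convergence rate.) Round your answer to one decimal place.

about 14.2 years

Near the steady state the convergence rate is λ = (1 − α)(n + δ).
λ = (1 − 0.32) × 0.072 = 0.68 × 0.072 = 0.04896
Half-life = ln 2 / λ = 0.6931 / 0.04896 ≈ 14.16 years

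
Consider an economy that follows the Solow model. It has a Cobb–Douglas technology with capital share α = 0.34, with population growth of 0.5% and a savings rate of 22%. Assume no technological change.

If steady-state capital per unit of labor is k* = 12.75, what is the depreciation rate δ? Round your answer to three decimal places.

δ ≈ 0.036

Steady state requires s·f(k) = (n + δ)·k, i.e. s·k^α = (n + δ)·k.
So s / (n + δ) = (k*)^(1−α) = 12.75^0.66 = 5.3658.
Therefore n + δ = s / 5.3658 = 0.22 / 5.3658 = 0.0410, so δ = 0.0410 − 0.005 = 0.0360.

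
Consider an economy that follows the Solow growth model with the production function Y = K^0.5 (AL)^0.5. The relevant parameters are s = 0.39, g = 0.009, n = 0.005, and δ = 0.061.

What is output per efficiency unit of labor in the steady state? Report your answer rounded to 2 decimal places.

y* ≈ 5.20

Steady state requires s·f(k) = (n + g + δ)·k, i.e. s·k^α = (n + g + δ)·k.
Rearranging, k^(1−α) = s / (n + g + δ).
k^0.5 = 0.39 / (0.005 + 0.009 + 0.061) = 0.39 / 0.075 = 5.2000
k* = 5.2000^(1/0.5) ≈ 27.0400
y* = (k*)^α = 27.0400^0.5 ≈ 5.2000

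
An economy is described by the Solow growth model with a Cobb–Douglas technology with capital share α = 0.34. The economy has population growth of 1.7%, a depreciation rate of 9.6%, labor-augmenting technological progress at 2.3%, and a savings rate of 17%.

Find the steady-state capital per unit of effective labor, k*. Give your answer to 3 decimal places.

Steady state requires s·f(k) = (n + g + δ)·k, i.e. s·k^α = (n + g + δ)·k.
Dividing both sides by k: k^(1−α) = s / (n + g + δ).
k^0.66 = 0.17 / (0.017 + 0.023 + 0.096) = 0.17 / 0.136 = 1.2500
k* = 1.2500^(1/0.66) ≈ 1.4023

k* ≈ 1.402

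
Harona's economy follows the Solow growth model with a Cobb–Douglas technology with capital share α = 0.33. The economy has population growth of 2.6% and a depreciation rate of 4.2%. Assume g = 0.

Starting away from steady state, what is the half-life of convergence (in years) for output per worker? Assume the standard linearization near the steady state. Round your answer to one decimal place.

about 15.2 years

Near the steady state the convergence rate is λ = (1 − α)(n + δ).
λ = (1 − 0.33) × 0.068 = 0.67 × 0.068 = 0.04556
Half-life = ln 2 / λ = 0.6931 / 0.04556 ≈ 15.21 years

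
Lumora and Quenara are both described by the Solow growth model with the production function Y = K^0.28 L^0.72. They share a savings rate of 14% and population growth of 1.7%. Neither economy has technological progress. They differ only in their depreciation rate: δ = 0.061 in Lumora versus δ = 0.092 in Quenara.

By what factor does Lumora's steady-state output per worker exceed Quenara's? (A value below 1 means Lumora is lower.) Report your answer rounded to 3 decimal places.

y*_L / y*_Q ≈ 1.139

Steady-state y* = [s/(n + δ)]^(α/(1−α)), so the ratio is [ (s_L/(n + δ)_L) / (s_Q/(n + δ)_Q) ]^0.3889.
s_L/(n + δ)_L = 0.14/0.078 = 1.7949; s_Q/(n + δ)_Q = 0.14/0.109 = 1.2844.
Ratio = (1.7949/1.2844)^0.3889 = 1.3975^0.3889 ≈ 1.1390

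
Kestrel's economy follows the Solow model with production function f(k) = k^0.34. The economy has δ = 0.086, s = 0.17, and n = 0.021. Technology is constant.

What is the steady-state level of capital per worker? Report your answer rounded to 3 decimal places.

k* ≈ 2.017

In steady state, investment equals break-even investment: s·k^α = (n + δ)·k.
Rearranging, k^(1−α) = s / (n + δ).
k^0.66 = 0.17 / (0.021 + 0.086) = 0.17 / 0.107 = 1.5888
k* = 1.5888^(1/0.66) ≈ 2.0167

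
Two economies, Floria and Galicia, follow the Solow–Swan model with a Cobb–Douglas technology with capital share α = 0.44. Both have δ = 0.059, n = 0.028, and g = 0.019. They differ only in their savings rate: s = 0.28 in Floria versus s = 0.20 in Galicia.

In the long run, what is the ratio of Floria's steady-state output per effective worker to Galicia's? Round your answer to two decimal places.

y*_F / y*_G ≈ 1.30

Steady-state y* = [s/(n + g + δ)]^(α/(1−α)), so the ratio is [ (s_F/(n + g + δ)_F) / (s_G/(n + g + δ)_G) ]^0.7857.
s_F/(n + g + δ)_F = 0.28/0.106 = 2.6415; s_G/(n + g + δ)_G = 0.20/0.106 = 1.8868.
Ratio = (2.6415/1.8868)^0.7857 = 1.4000^0.7857 ≈ 1.3026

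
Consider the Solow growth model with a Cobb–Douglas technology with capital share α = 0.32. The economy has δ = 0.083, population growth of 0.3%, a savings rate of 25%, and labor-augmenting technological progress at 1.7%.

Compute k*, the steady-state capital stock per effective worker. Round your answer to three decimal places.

k* ≈ 3.684

In steady state, investment equals break-even investment: s·k^α = (n + g + δ)·k.
Dividing both sides by k: k^(1−α) = s / (n + g + δ).
k^0.68 = 0.25 / (0.003 + 0.017 + 0.083) = 0.25 / 0.103 = 2.4272
k* = 2.4272^(1/0.68) ≈ 3.6841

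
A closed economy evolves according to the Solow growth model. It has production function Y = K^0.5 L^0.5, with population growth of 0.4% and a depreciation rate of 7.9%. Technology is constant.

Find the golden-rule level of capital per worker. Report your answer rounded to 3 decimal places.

The golden rule sets f'(k) = n + δ, i.e. α·k^(α−1) = n + δ.
So k^(1−α) = α / (n + δ) = 0.5 / 0.083 = 6.0241.
k_gold = 6.0241^(1/0.5) ≈ 36.2898

k_gold ≈ 36.290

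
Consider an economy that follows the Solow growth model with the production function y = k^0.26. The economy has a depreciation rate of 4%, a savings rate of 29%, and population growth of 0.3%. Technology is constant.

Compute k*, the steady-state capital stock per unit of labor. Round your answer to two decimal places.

At the steady state, Δk = 0, so s·k^α = (n + δ)·k.
Rearranging, k^(1−α) = s / (n + δ).
k^0.74 = 0.29 / (0.003 + 0.040) = 0.29 / 0.043 = 6.7442
k* = 6.7442^(1/0.74) ≈ 13.1879

k* = 13.19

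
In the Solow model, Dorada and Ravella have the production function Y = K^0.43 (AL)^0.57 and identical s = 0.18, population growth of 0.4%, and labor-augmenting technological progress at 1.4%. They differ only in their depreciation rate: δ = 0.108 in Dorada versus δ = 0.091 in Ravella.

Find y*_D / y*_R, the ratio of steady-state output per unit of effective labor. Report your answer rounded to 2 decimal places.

y*_D / y*_R ≈ 0.90

Steady-state y* = [s/(n + g + δ)]^(α/(1−α)), so the ratio is [ (s_D/(n + g + δ)_D) / (s_R/(n + g + δ)_R) ]^0.7544.
s_D/(n + g + δ)_D = 0.18/0.126 = 1.4286; s_R/(n + g + δ)_R = 0.18/0.109 = 1.6514.
Ratio = (1.4286/1.6514)^0.7544 = 0.8651^0.7544 ≈ 0.8964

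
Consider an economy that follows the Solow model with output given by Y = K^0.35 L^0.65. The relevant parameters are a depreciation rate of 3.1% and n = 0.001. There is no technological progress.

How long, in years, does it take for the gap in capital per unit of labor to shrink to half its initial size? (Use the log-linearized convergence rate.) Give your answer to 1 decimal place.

about 33.3 years

Near the steady state the convergence rate is λ = (1 − α)(n + δ).
λ = (1 − 0.35) × 0.032 = 0.65 × 0.032 = 0.0208
Half-life = ln 2 / λ = 0.6931 / 0.0208 ≈ 33.32 years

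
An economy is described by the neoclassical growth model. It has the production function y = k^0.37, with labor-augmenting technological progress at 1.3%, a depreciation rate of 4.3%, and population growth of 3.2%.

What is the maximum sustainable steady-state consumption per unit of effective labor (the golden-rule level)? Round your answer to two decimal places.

At the golden rule, f'(k) = n + g + δ, so α·k^(α−1) = n + g + δ and k_gold = (α/(n + g + δ))^(1/(1−α)).
k_gold = (0.37/0.088)^(1/0.63) = 4.2045^1.5873 ≈ 9.7729
c_gold = f(k_gold) − (n + g + δ)·k_gold = 2.3244 − 0.088×9.7729 ≈ 1.4644

c_gold ≈ 1.46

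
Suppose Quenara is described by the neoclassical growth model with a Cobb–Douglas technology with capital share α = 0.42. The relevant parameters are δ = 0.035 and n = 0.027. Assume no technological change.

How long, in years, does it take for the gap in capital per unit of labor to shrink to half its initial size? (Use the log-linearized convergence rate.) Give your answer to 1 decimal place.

Near the steady state the convergence rate is λ = (1 − α)(n + δ).
λ = (1 − 0.42) × 0.062 = 0.58 × 0.062 = 0.03596
Half-life = ln 2 / λ = 0.6931 / 0.03596 ≈ 19.27 years

t_½ ≈ 19.3 years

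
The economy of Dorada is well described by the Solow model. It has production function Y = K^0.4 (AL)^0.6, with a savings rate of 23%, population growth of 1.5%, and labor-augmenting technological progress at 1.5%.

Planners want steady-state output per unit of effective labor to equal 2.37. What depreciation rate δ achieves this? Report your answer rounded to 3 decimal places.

At the steady state, Δk = 0, so s·k^α = (n + g + δ)·k.
Since y* = [s/(n + g + δ)]^(α/(1−α)), we have s/(n + g + δ) = (y*)^((1−α)/α) = 2.37^1.5 = 3.6486.
Therefore n + g + δ = s / 3.6486 = 0.23 / 3.6486 = 0.0630, so δ = 0.0630 − 0.030 = 0.0330.

δ ≈ 0.033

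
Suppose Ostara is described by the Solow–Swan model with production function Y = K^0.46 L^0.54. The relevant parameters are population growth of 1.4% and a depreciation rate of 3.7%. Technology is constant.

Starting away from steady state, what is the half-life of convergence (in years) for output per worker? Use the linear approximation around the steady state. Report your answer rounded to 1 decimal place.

Near the steady state the convergence rate is λ = (1 − α)(n + δ).
λ = (1 − 0.46) × 0.051 = 0.54 × 0.051 = 0.02754
Half-life = ln 2 / λ = 0.6931 / 0.02754 ≈ 25.17 years

t_½ ≈ 25.2 years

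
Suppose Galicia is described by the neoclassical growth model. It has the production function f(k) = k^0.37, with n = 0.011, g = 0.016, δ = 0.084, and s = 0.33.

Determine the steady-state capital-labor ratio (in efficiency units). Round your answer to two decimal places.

k* = 5.64

At the steady state, Δk = 0, so s·k^α = (n + g + δ)·k.
Rearranging, k^(1−α) = s / (n + g + δ).
k^0.63 = 0.33 / (0.011 + 0.016 + 0.084) = 0.33 / 0.111 = 2.9730
k* = 2.9730^(1/0.63) ≈ 5.6377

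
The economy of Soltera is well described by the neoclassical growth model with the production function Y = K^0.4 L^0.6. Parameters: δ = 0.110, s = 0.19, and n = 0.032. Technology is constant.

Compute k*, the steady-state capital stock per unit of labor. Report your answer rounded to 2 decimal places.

Steady state requires s·f(k) = (n + δ)·k, i.e. s·k^α = (n + δ)·k.
Dividing both sides by k: k^(1−α) = s / (n + δ).
k^0.6 = 0.19 / (0.032 + 0.110) = 0.19 / 0.142 = 1.3380
k* = 1.3380^(1/0.6) ≈ 1.6247

k* ≈ 1.62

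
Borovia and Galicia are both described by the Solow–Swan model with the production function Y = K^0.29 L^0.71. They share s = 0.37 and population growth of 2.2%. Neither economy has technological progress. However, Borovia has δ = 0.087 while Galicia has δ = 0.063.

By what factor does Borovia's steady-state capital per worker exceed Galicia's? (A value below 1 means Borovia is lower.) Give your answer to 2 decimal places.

k*_B / k*_G ≈ 0.70

Steady-state k* = [s/(n + δ)]^(1/(1−α)), so the ratio is [ (s_B/(n + δ)_B) / (s_G/(n + δ)_G) ]^1.4085.
s_B/(n + δ)_B = 0.37/0.109 = 3.3945; s_G/(n + δ)_G = 0.37/0.085 = 4.3529.
Ratio = (3.3945/4.3529)^1.4085 = 0.7798^1.4085 ≈ 0.7045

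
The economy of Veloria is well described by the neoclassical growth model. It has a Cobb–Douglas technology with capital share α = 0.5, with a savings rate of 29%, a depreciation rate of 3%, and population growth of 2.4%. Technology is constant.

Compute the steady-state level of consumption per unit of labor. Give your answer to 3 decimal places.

c* ≈ 3.813

Steady state requires s·f(k) = (n + δ)·k, i.e. s·k^α = (n + δ)·k.
Dividing both sides by k: k^(1−α) = s / (n + δ).
k^0.5 = 0.29 / (0.024 + 0.030) = 0.29 / 0.054 = 5.3704
k* = 5.3704^(1/0.5) ≈ 28.8412
y* = (k*)^α = 28.8412^0.5 ≈ 5.3704
c* = (1 − s)·y* = (1 − 0.29) × 5.3704 ≈ 3.8130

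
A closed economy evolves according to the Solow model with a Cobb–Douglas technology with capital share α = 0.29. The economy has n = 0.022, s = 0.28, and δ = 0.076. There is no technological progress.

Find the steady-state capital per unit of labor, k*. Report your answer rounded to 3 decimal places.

k* ≈ 4.387

In steady state, investment equals break-even investment: s·k^α = (n + δ)·k.
Dividing both sides by k: k^(1−α) = s / (n + δ).
k^0.71 = 0.28 / (0.022 + 0.076) = 0.28 / 0.098 = 2.8571
k* = 2.8571^(1/0.71) ≈ 4.3868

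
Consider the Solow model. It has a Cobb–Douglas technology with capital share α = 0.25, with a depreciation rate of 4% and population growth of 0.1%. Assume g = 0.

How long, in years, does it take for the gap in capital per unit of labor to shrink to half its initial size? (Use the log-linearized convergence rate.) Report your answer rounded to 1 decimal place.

t_½ ≈ 22.5 years

Near the steady state the convergence rate is λ = (1 − α)(n + δ).
λ = (1 − 0.25) × 0.041 = 0.75 × 0.041 = 0.03075
Half-life = ln 2 / λ = 0.6931 / 0.03075 ≈ 22.54 years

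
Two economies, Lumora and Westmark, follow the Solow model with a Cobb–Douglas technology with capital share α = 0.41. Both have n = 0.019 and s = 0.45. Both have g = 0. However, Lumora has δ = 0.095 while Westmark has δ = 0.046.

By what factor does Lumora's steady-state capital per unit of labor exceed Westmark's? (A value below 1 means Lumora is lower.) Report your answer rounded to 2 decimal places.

Steady-state k* = [s/(n + δ)]^(1/(1−α)), so the ratio is [ (s_L/(n + δ)_L) / (s_W/(n + δ)_W) ]^1.6949.
s_L/(n + δ)_L = 0.45/0.114 = 3.9474; s_W/(n + δ)_W = 0.45/0.065 = 6.9231.
Ratio = (3.9474/6.9231)^1.6949 = 0.5702^1.6949 ≈ 0.3859

ratio ≈ 0.39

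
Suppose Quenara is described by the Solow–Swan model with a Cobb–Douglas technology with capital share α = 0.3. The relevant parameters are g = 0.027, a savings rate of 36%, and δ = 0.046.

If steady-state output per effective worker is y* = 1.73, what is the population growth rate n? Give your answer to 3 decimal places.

n ≈ 0.027

At the steady state, Δk = 0, so s·k^α = (n + g + δ)·k.
Since y* = [s/(n + g + δ)]^(α/(1−α)), we have s/(n + g + δ) = (y*)^((1−α)/α) = 1.73^2.3333 = 3.5928.
Therefore n + g + δ = s / 3.5928 = 0.36 / 3.5928 = 0.1002, so n = 0.1002 − 0.073 = 0.0272.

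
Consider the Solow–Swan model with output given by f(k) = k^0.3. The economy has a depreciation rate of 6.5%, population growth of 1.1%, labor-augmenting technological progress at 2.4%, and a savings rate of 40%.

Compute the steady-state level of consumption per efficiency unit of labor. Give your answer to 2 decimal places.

c* = 1.09

At the steady state, Δk = 0, so s·k^α = (n + g + δ)·k.
Rearranging, k^(1−α) = s / (n + g + δ).
k^0.7 = 0.40 / (0.011 + 0.024 + 0.065) = 0.40 / 0.100 = 4.0000
k* = 4.0000^(1/0.7) ≈ 7.2458
y* = (k*)^α = 7.2458^0.3 ≈ 1.8114
c* = (1 − s)·y* = (1 − 0.40) × 1.8114 ≈ 1.0868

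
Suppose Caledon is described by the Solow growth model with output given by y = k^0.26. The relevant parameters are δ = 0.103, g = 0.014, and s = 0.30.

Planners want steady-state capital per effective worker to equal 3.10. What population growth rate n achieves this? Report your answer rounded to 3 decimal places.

n ≈ 0.013

At the steady state, Δk = 0, so s·k^α = (n + g + δ)·k.
So s / (n + g + δ) = (k*)^(1−α) = 3.10^0.74 = 2.3100.
Therefore n + g + δ = s / 2.3100 = 0.30 / 2.3100 = 0.1299, so n = 0.1299 − 0.117 = 0.0129.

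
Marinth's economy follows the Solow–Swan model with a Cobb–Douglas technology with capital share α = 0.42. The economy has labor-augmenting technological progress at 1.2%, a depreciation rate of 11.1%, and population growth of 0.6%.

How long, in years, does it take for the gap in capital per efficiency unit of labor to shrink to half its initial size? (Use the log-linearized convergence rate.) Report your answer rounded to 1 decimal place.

half-life ≈ 9.3 years

Near the steady state the convergence rate is λ = (1 − α)(n + g + δ).
λ = (1 − 0.42) × 0.129 = 0.58 × 0.129 = 0.07482
Half-life = ln 2 / λ = 0.6931 / 0.07482 ≈ 9.26 years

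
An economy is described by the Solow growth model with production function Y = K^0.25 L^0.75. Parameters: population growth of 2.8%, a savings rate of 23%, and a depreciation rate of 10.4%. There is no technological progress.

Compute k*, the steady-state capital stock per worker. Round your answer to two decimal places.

Steady state requires s·f(k) = (n + δ)·k, i.e. s·k^α = (n + δ)·k.
Dividing both sides by k: k^(1−α) = s / (n + δ).
k^0.75 = 0.23 / (0.028 + 0.104) = 0.23 / 0.132 = 1.7424
k* = 1.7424^(1/0.75) ≈ 2.0967

k* = 2.10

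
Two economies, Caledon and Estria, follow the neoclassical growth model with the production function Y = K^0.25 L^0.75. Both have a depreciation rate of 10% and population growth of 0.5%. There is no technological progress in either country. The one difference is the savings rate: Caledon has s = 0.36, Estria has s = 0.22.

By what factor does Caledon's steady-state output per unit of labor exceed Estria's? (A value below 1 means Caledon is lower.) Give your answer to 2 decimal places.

Steady-state y* = [s/(n + δ)]^(α/(1−α)), so the ratio is [ (s_C/(n + δ)_C) / (s_E/(n + δ)_E) ]^0.3333.
s_C/(n + δ)_C = 0.36/0.105 = 3.4286; s_E/(n + δ)_E = 0.22/0.105 = 2.0952.
Ratio = (3.4286/2.0952)^0.3333 = 1.6364^0.3333 ≈ 1.1784

ratio ≈ 1.18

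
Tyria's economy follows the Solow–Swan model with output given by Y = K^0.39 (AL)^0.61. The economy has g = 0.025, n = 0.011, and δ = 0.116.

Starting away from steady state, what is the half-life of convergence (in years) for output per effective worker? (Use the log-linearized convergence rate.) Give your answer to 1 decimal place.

Near the steady state the convergence rate is λ = (1 − α)(n + g + δ).
λ = (1 − 0.39) × 0.152 = 0.61 × 0.152 = 0.09272
Half-life = ln 2 / λ = 0.6931 / 0.09272 ≈ 7.48 years

half-life ≈ 7.5 years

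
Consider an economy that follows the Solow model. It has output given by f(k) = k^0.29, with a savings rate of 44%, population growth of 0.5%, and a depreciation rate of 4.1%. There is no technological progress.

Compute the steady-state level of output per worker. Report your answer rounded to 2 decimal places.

At the steady state, Δk = 0, so s·k^α = (n + δ)·k.
Dividing both sides by k: k^(1−α) = s / (n + δ).
k^0.71 = 0.44 / (0.005 + 0.041) = 0.44 / 0.046 = 9.5652
k* = 9.5652^(1/0.71) ≈ 24.0580
y* = (k*)^α = 24.0580^0.29 ≈ 2.5152

y* ≈ 2.52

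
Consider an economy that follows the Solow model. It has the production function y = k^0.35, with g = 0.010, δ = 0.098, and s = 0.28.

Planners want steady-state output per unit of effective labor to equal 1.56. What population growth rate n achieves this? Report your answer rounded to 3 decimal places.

Steady state requires s·f(k) = (n + g + δ)·k, i.e. s·k^α = (n + g + δ)·k.
Since y* = [s/(n + g + δ)]^(α/(1−α)), we have s/(n + g + δ) = (y*)^((1−α)/α) = 1.56^1.8571 = 2.2838.
Therefore n + g + δ = s / 2.2838 = 0.28 / 2.2838 = 0.1226, so n = 0.1226 − 0.108 = 0.0146.

n ≈ 0.015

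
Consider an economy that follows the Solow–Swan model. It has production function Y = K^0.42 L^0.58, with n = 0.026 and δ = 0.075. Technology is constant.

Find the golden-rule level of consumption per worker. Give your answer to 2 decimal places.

At the golden rule, f'(k) = n + δ, so α·k^(α−1) = n + δ and k_gold = (α/(n + δ))^(1/(1−α)).
k_gold = (0.42/0.101)^(1/0.58) = 4.1584^1.7241 ≈ 11.6705
c_gold = f(k_gold) − (n + δ)·k_gold = 2.8066 − 0.101×11.6705 ≈ 1.6279

c_gold ≈ 1.63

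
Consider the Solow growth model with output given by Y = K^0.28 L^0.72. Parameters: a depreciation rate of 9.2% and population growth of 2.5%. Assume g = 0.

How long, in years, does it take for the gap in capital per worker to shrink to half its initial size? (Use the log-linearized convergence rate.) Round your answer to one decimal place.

t_½ ≈ 8.2 years

Near the steady state the convergence rate is λ = (1 − α)(n + δ).
λ = (1 − 0.28) × 0.117 = 0.72 × 0.117 = 0.08424
Half-life = ln 2 / λ = 0.6931 / 0.08424 ≈ 8.23 years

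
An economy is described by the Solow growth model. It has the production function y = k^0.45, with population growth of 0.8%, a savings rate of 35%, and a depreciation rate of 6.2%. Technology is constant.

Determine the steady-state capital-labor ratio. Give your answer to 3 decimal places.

k* ≈ 18.658

Steady state requires s·f(k) = (n + δ)·k, i.e. s·k^α = (n + δ)·k.
Rearranging, k^(1−α) = s / (n + δ).
k^0.55 = 0.35 / (0.008 + 0.062) = 0.35 / 0.070 = 5.0000
k* = 5.0000^(1/0.55) ≈ 18.6575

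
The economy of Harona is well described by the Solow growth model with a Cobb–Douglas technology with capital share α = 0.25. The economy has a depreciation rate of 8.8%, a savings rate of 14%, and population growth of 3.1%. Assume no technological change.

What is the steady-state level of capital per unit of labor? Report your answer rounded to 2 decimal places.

At the steady state, Δk = 0, so s·k^α = (n + δ)·k.
Rearranging, k^(1−α) = s / (n + δ).
k^0.75 = 0.14 / (0.031 + 0.088) = 0.14 / 0.119 = 1.1765
k* = 1.1765^(1/0.75) ≈ 1.2420

k* ≈ 1.24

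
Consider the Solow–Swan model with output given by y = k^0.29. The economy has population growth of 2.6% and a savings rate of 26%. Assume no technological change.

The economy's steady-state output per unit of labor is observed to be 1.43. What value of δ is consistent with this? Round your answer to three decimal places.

At the steady state, Δk = 0, so s·k^α = (n + δ)·k.
Since y* = [s/(n + δ)]^(α/(1−α)), we have s/(n + δ) = (y*)^((1−α)/α) = 1.43^2.4483 = 2.4005.
Therefore n + δ = s / 2.4005 = 0.26 / 2.4005 = 0.1083, so δ = 0.1083 − 0.026 = 0.0823.

δ ≈ 0.082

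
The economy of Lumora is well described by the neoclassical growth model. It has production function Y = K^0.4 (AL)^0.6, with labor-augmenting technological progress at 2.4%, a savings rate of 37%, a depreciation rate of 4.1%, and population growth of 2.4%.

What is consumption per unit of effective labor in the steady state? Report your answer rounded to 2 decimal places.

At the steady state, Δk = 0, so s·k^α = (n + g + δ)·k.
Rearranging, k^(1−α) = s / (n + g + δ).
k^0.6 = 0.37 / (0.024 + 0.024 + 0.041) = 0.37 / 0.089 = 4.1573
k* = 4.1573^(1/0.6) ≈ 10.7486
y* = (k*)^α = 10.7486^0.4 ≈ 2.5855
c* = (1 − s)·y* = (1 − 0.37) × 2.5855 ≈ 1.6289

c* = 1.63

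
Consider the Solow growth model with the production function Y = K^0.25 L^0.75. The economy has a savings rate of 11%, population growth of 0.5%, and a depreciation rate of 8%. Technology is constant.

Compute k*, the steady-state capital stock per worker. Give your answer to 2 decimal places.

Steady state requires s·f(k) = (n + δ)·k, i.e. s·k^α = (n + δ)·k.
Dividing both sides by k: k^(1−α) = s / (n + δ).
k^0.75 = 0.11 / (0.005 + 0.080) = 0.11 / 0.085 = 1.2941
k* = 1.2941^(1/0.75) ≈ 1.4102

k* ≈ 1.41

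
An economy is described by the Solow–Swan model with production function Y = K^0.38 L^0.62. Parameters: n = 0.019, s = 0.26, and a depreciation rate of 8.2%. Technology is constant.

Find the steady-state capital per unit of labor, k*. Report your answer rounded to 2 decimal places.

k* = 4.60

In steady state, investment equals break-even investment: s·k^α = (n + δ)·k.
Rearranging, k^(1−α) = s / (n + δ).
k^0.62 = 0.26 / (0.019 + 0.082) = 0.26 / 0.101 = 2.5743
k* = 2.5743^(1/0.62) ≈ 4.5957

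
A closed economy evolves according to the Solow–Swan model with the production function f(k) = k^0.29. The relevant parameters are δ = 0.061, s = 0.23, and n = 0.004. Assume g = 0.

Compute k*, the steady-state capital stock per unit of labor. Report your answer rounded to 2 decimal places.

k* = 5.93

Steady state requires s·f(k) = (n + δ)·k, i.e. s·k^α = (n + δ)·k.
Rearranging, k^(1−α) = s / (n + δ).
k^0.71 = 0.23 / (0.004 + 0.061) = 0.23 / 0.065 = 3.5385
k* = 3.5385^(1/0.71) ≈ 5.9290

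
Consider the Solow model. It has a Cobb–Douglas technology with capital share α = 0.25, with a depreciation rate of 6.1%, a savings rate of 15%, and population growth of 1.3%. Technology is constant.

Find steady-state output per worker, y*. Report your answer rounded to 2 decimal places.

y* = 1.27

At the steady state, Δk = 0, so s·k^α = (n + δ)·k.
Rearranging, k^(1−α) = s / (n + δ).
k^0.75 = 0.15 / (0.013 + 0.061) = 0.15 / 0.074 = 2.0270
k* = 2.0270^(1/0.75) ≈ 2.5653
y* = (k*)^α = 2.5653^0.25 ≈ 1.2656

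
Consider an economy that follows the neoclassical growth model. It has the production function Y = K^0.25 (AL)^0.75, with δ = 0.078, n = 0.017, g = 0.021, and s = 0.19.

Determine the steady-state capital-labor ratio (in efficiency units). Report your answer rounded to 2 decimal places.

Steady state requires s·f(k) = (n + g + δ)·k, i.e. s·k^α = (n + g + δ)·k.
Rearranging, k^(1−α) = s / (n + g + δ).
k^0.75 = 0.19 / (0.017 + 0.021 + 0.078) = 0.19 / 0.116 = 1.6379
k* = 1.6379^(1/0.75) ≈ 1.9307

k* = 1.93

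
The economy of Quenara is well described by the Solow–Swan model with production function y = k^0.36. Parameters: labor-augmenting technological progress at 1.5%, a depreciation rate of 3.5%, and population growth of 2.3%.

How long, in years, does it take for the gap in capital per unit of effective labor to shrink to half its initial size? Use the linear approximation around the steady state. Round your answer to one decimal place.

Near the steady state the convergence rate is λ = (1 − α)(n + g + δ).
λ = (1 − 0.36) × 0.073 = 0.64 × 0.073 = 0.04672
Half-life = ln 2 / λ = 0.6931 / 0.04672 ≈ 14.84 years

about 14.8 years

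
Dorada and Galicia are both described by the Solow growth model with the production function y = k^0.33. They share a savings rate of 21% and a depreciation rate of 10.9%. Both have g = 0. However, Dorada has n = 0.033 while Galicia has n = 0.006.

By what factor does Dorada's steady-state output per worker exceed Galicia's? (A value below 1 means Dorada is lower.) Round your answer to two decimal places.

y*_D / y*_G ≈ 0.90

Steady-state y* = [s/(n + δ)]^(α/(1−α)), so the ratio is [ (s_D/(n + δ)_D) / (s_G/(n + δ)_G) ]^0.4925.
s_D/(n + δ)_D = 0.21/0.142 = 1.4789; s_G/(n + δ)_G = 0.21/0.115 = 1.8261.
Ratio = (1.4789/1.8261)^0.4925 = 0.8099^0.4925 ≈ 0.9014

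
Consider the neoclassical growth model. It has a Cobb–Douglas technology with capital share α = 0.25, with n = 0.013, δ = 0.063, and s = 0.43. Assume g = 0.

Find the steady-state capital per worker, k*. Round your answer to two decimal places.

k* ≈ 10.08

Steady state requires s·f(k) = (n + δ)·k, i.e. s·k^α = (n + δ)·k.
Rearranging, k^(1−α) = s / (n + δ).
k^0.75 = 0.43 / (0.013 + 0.063) = 0.43 / 0.076 = 5.6579
k* = 5.6579^(1/0.75) ≈ 10.0819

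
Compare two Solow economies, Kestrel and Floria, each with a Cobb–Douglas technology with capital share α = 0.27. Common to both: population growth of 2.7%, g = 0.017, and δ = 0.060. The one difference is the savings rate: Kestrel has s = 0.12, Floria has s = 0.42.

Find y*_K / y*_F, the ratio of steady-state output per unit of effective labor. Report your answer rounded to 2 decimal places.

Steady-state y* = [s/(n + g + δ)]^(α/(1−α)), so the ratio is [ (s_K/(n + g + δ)_K) / (s_F/(n + g + δ)_F) ]^0.3699.
s_K/(n + g + δ)_K = 0.12/0.104 = 1.1538; s_F/(n + g + δ)_F = 0.42/0.104 = 4.0385.
Ratio = (1.1538/4.0385)^0.3699 = 0.2857^0.3699 ≈ 0.6291

y*_K / y*_F ≈ 0.63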